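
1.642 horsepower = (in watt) 1224. Check: 1 horsepower = 745.69987 W, so 1.642 horsepower = 1.642 * 745.69987 = 1224.4392 W. 1224.4392 W = 1224.4392 watt ≈ 1224 watt (4 s.f.).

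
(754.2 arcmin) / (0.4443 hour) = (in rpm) 0.00131. Check: 1 arcmin = 0.00029088821 rad, so 754.2 arcmin = 754.2 * 0.00029088821 = 0.21938789 rad. 1 hour = 3600 s, so 0.4443 hour = 0.4443 * 3600 = 1599.48 s. Combine: 0.21938789 rad / 1599.48 s = 0.00013716201 rad/s. 1 rpm = 0.10471976 rad/s, so 0.00013716201 rad/s = 0.00013716201 / 0.10471976 = 0.0013098007 rpm ≈ 0.00131 rpm (4 s.f.).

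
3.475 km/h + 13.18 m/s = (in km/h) 1 km/h = 0.27777778 m/s, so 3.475 km/h = 3.475 * 0.27777778 = 0.96527778 m/s. 13.18 m/s is already in m/s. Sum: 0.96527778 + 13.18 = 14.145278 m/s. 1 km/h = 0.27777778 m/s, so 14.145278 m/s = 14.145278 / 0.27777778 = 50.923 km/h ≈ 50.92 km/h (4 s.f.). Final answer: 50.92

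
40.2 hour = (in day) 1 hour = 3600 s, so 40.2 hour = 40.2 * 3600 = 144720 s. 1 day = 86400 s, so 144720 s = 144720 / 86400 = 1.675 day. Final answer: 1.675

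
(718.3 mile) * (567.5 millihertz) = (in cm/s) 6.56e+07. Check: 1 mile = 1609.344 m, so 718.3 mile = 718.3 * 1609.344 = 1155991.8 m. 1 millihertz = 0.001 Hz, so 567.5 millihertz = 567.5 * 0.001 = 0.5675 Hz. Combine: 1155991.8 m * 0.5675 Hz = 656025.34 m/s. 1 cm/s = 0.01 m/s, so 656025.34 m/s = 656025.34 / 0.01 = 65602534 cm/s ≈ 6.56e+07 cm/s (4 s.f.).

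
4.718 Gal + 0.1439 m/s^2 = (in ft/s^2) 1 Gal = 0.01 m/s^2, so 4.718 Gal = 4.718 * 0.01 = 0.04718 m/s^2. 0.1439 m/s^2 is already in m/s^2. Sum: 0.04718 + 0.1439 = 0.19108 m/s^2. 1 ft/s^2 = 0.3048 m/s^2, so 0.19108 m/s^2 = 0.19108 / 0.3048 = 0.62690289 ft/s^2 ≈ 0.6269 ft/s^2 (4 s.f.). Final answer: 0.6269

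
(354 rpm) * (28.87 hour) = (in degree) 2.208e+08. Check: 1 rpm = 0.10471976 rad/s, so 354 rpm = 354 * 0.10471976 = 37.070793 rad/s. 1 hour = 3600 s, so 28.87 hour = 28.87 * 3600 = 103932 s. Combine: 37.070793 rad/s * 103932 s = 3852841.7 rad. 1 degree = 0.017453293 rad, so 3852841.7 rad = 3852841.7 / 0.017453293 = 2.2075157e+08 degree ≈ 2.208e+08 degree (4 s.f.).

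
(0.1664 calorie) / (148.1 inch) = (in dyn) 1 calorie = 4.184 J, so 0.1664 calorie = 0.1664 * 4.184 = 0.6962176 J. 1 inch = 0.0254 m, so 148.1 inch = 148.1 * 0.0254 = 3.76174 m. Combine: 0.6962176 J / 3.76174 m = 0.18507861 N. 1 dyn = 1e-05 N, so 0.18507861 N = 0.18507861 / 1e-05 = 18507.861 dyn ≈ 1.851e+04 dyn (4 s.f.). Final answer: 1.851e+04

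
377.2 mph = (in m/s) 1 mph = 0.44704 m/s, so 377.2 mph = 377.2 * 0.44704 = 168.62349 m/s. Result: 168.62349 m/s ≈ 168.6 m/s (4 s.f.). Final answer: 168.6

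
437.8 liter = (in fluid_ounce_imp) 1.541e+04. Check: 1 liter = 0.001 m^3, so 437.8 liter = 437.8 * 0.001 = 0.4378 m^3. 1 fluid_ounce_imp = 2.8413063e-05 m^3, so 0.4378 m^3 = 0.4378 / 2.8413063e-05 = 15408.406 fluid_ounce_imp ≈ 1.541e+04 fluid_ounce_imp (4 s.f.).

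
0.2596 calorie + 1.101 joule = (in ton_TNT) 5.227e-10. Check: 1 calorie = 4.184 J, so 0.2596 calorie = 0.2596 * 4.184 = 1.0861664 J. 1.101 joule = 1.101 J. Sum: 1.0861664 + 1.101 = 2.1871664 J. 1 ton_TNT = 4.184e+09 J, so 2.1871664 J = 2.1871664 / 4.184e+09 = 5.2274532e-10 ton_TNT ≈ 5.227e-10 ton_TNT (4 s.f.).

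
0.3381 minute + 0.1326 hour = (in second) 497.6. Check: 1 minute = 60 s, so 0.3381 minute = 0.3381 * 60 = 20.286 s. 1 hour = 3600 s, so 0.1326 hour = 0.1326 * 3600 = 477.36 s. Sum: 20.286 + 477.36 = 497.646 s. 497.646 s = 497.646 second ≈ 497.6 second (4 s.f.).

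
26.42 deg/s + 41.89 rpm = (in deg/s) 277.8. Check: 1 deg/s = 0.017453293 rad/s, so 26.42 deg/s = 26.42 * 0.017453293 = 0.46111599 rad/s. 1 rpm = 0.10471976 rad/s, so 41.89 rpm = 41.89 * 0.10471976 = 4.3867105 rad/s. Sum: 0.46111599 + 4.3867105 = 4.8478265 rad/s. 1 deg/s = 0.017453293 rad/s, so 4.8478265 rad/s = 4.8478265 / 0.017453293 = 277.76 deg/s ≈ 277.8 deg/s (4 s.f.).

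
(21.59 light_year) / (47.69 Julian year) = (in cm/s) 1.357e+10. Check: 1 light_year = 9.4607305e+15 m, so 21.59 light_year = 21.59 * 9.4607305e+15 = 2.0425717e+17 m. 1 Julian year = 31557600 s, so 47.69 Julian year = 47.69 * 31557600 = 1.5049819e+09 s. Combine: 2.0425717e+17 m / 1.5049819e+09 s = 1.3572068e+08 m/s. 1 cm/s = 0.01 m/s, so 1.3572068e+08 m/s = 1.3572068e+08 / 0.01 = 1.3572068e+10 cm/s ≈ 1.357e+10 cm/s (4 s.f.).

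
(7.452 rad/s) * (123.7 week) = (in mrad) 5.575e+11. Check: 7.452 rad/s is already in rad/s. 1 week = 604800 s, so 123.7 week = 123.7 * 604800 = 74813760 s. Combine: 7.452 rad/s * 74813760 s = 5.5751214e+08 rad. 1 mrad = 0.001 rad, so 5.5751214e+08 rad = 5.5751214e+08 / 0.001 = 5.5751214e+11 mrad ≈ 5.575e+11 mrad (4 s.f.).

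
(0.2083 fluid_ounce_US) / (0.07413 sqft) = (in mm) 0.8945. Check: 1 fluid_ounce_US = 2.957353e-05 m^3, so 0.2083 fluid_ounce_US = 0.2083 * 2.957353e-05 = 6.1601662e-06 m^3. 1 sqft = 0.09290304 m^2, so 0.07413 sqft = 0.07413 * 0.09290304 = 0.0068869024 m^2. Combine: 6.1601662e-06 m^3 / 0.0068869024 m^2 = 0.00089447561 m. 1 mm = 0.001 m, so 0.00089447561 m = 0.00089447561 / 0.001 = 0.89447561 mm ≈ 0.8945 mm (4 s.f.).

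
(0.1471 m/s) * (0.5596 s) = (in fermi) 8.232e+13. Check: 0.1471 m/s is already in m/s. 0.5596 s is already in s. Combine: 0.1471 m/s * 0.5596 s = 0.08231716 m. 1 fermi = 1e-15 m, so 0.08231716 m = 0.08231716 / 1e-15 = 8.231716e+13 fermi ≈ 8.232e+13 fermi (4 s.f.).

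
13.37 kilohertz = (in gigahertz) 1.337e-05. Check: 1 kilohertz = 1000 Hz, so 13.37 kilohertz = 13.37 * 1000 = 13370 Hz. 1 gigahertz = 1e+09 Hz, so 13370 Hz = 13370 / 1e+09 = 1.337e-05 gigahertz.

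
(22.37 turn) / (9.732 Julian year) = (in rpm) 1 turn = 6.2831853 rad, so 22.37 turn = 22.37 * 6.2831853 = 140.55486 rad. 1 Julian year = 31557600 s, so 9.732 Julian year = 9.732 * 31557600 = 3.0711856e+08 s. Combine: 140.55486 rad / 3.0711856e+08 s = 4.5765666e-07 rad/s. 1 rpm = 0.10471976 rad/s, so 4.5765666e-07 rad/s = 4.5765666e-07 / 0.10471976 = 4.3702992e-06 rpm ≈ 4.37e-06 rpm (4 s.f.). Final answer: 4.37e-06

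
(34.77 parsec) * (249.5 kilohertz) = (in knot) 5.203e+23. Check: 1 parsec = 3.0856776e+16 m, so 34.77 parsec = 34.77 * 3.0856776e+16 = 1.0728901e+18 m. 1 kilohertz = 1000 Hz, so 249.5 kilohertz = 249.5 * 1000 = 249500 Hz. Combine: 1.0728901e+18 m * 249500 Hz = 2.6768608e+23 m/s. 1 knot = 0.51444444 m/s, so 2.6768608e+23 m/s = 2.6768608e+23 / 0.51444444 = 5.2034011e+23 knot ≈ 5.203e+23 knot (4 s.f.).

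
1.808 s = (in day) 2.093e-05. Check: 1 day = 86400 s, so 1.808 s = 1.808 / 86400 = 2.0925926e-05 day ≈ 2.093e-05 day (4 s.f.).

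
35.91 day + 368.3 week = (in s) 1 day = 86400 s, so 35.91 day = 35.91 * 86400 = 3102624 s. 1 week = 604800 s, so 368.3 week = 368.3 * 604800 = 2.2274784e+08 s. Sum: 3102624 + 2.2274784e+08 = 2.2585046e+08 s. Result: 2.2585046e+08 s ≈ 2.259e+08 s (4 s.f.). Final answer: 2.259e+08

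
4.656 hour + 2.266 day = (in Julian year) 0.006735. Check: 1 hour = 3600 s, so 4.656 hour = 4.656 * 3600 = 16761.6 s. 1 day = 86400 s, so 2.266 day = 2.266 * 86400 = 195782.4 s. Sum: 16761.6 + 195782.4 = 212544 s. 1 Julian year = 31557600 s, so 212544 s = 212544 / 31557600 = 0.0067351129 Julian year ≈ 0.006735 Julian year (4 s.f.).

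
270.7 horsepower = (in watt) 2.019e+05. Check: 1 horsepower = 745.69987 W, so 270.7 horsepower = 270.7 * 745.69987 = 201860.96 W. 201860.96 W = 201860.96 watt ≈ 2.019e+05 watt (4 s.f.).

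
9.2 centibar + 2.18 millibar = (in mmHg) 1 centibar = 1000 Pa, so 9.2 centibar = 9.2 * 1000 = 9200 Pa. 1 millibar = 100 Pa, so 2.18 millibar = 2.18 * 100 = 218 Pa. Sum: 9200 + 218 = 9418 Pa. 1 mmHg = 133.32237 Pa, so 9418 Pa = 9418 / 133.32237 = 70.640809 mmHg ≈ 70.64 mmHg (4 s.f.). Final answer: 70.64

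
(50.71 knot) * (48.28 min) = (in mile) 46.96. Check: 1 knot = 0.51444444 m/s, so 50.71 knot = 50.71 * 0.51444444 = 26.087478 m/s. 1 min = 60 s, so 48.28 min = 48.28 * 60 = 2896.8 s. Combine: 26.087478 m/s * 2896.8 s = 75570.206 m. 1 mile = 1609.344 m, so 75570.206 m = 75570.206 / 1609.344 = 46.957149 mile ≈ 46.96 mile (4 s.f.).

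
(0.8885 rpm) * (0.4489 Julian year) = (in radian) 1 rpm = 0.10471976 rad/s, so 0.8885 rpm = 0.8885 * 0.10471976 = 0.093043502 rad/s. 1 Julian year = 31557600 s, so 0.4489 Julian year = 0.4489 * 31557600 = 14166207 s. Combine: 0.093043502 rad/s * 14166207 s = 1318073.5 rad. 1318073.5 rad = 1318073.5 radian ≈ 1.318e+06 radian (4 s.f.). Final answer: 1.318e+06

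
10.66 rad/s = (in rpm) 101.8. Check: 1 rpm = 0.10471976 rad/s, so 10.66 rad/s = 10.66 / 0.10471976 = 101.7955 rpm ≈ 101.8 rpm (4 s.f.).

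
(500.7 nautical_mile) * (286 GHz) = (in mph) 1 nautical_mile = 1852 m, so 500.7 nautical_mile = 500.7 * 1852 = 927296.4 m. 1 GHz = 1e+09 Hz, so 286 GHz = 286 * 1e+09 = 2.86e+11 Hz. Combine: 927296.4 m * 2.86e+11 Hz = 2.6520677e+17 m/s. 1 mph = 0.44704 m/s, so 2.6520677e+17 m/s = 2.6520677e+17 / 0.44704 = 5.9325065e+17 mph ≈ 5.933e+17 mph (4 s.f.). Final answer: 5.933e+17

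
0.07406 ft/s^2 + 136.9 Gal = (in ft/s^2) 1 ft/s^2 = 0.3048 m/s^2, so 0.07406 ft/s^2 = 0.07406 * 0.3048 = 0.022573488 m/s^2. 1 Gal = 0.01 m/s^2, so 136.9 Gal = 136.9 * 0.01 = 1.369 m/s^2. Sum: 0.022573488 + 1.369 = 1.3915735 m/s^2. 1 ft/s^2 = 0.3048 m/s^2, so 1.3915735 m/s^2 = 1.3915735 / 0.3048 = 4.5655298 ft/s^2 ≈ 4.566 ft/s^2 (4 s.f.). Final answer: 4.566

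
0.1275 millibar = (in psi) 1 millibar = 100 Pa, so 0.1275 millibar = 0.1275 * 100 = 12.75 Pa. 1 psi = 6894.7573 Pa, so 12.75 Pa = 12.75 / 6894.7573 = 0.0018492312 psi ≈ 0.001849 psi (4 s.f.). Final answer: 0.001849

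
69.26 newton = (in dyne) 69.26 newton = 69.26 N. 1 dyne = 1e-05 N, so 69.26 N = 69.26 / 1e-05 = 6926000 dyne ≈ 6.926e+06 dyne (4 s.f.). Final answer: 6.926e+06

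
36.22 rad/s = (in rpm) 345.9. Check: 1 rpm = 0.10471976 rad/s, so 36.22 rad/s = 36.22 / 0.10471976 = 345.87552 rpm ≈ 345.9 rpm (4 s.f.).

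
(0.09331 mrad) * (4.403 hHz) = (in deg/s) 2.354. Check: 1 mrad = 0.001 rad, so 0.09331 mrad = 0.09331 * 0.001 = 9.331e-05 rad. 1 hHz = 100 Hz, so 4.403 hHz = 4.403 * 100 = 440.3 Hz. Combine: 9.331e-05 rad * 440.3 Hz = 0.041084393 rad/s. 1 deg/s = 0.017453293 rad/s, so 0.041084393 rad/s = 0.041084393 / 0.017453293 = 2.3539623 deg/s ≈ 2.354 deg/s (4 s.f.).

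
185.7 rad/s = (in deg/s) 1 deg/s = 0.017453293 rad/s, so 185.7 rad/s = 185.7 / 0.017453293 = 10639.826 deg/s ≈ 1.064e+04 deg/s (4 s.f.). Final answer: 1.064e+04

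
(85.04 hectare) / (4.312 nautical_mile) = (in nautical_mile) 1 hectare = 10000 m^2, so 85.04 hectare = 85.04 * 10000 = 850400 m^2. 1 nautical_mile = 1852 m, so 4.312 nautical_mile = 4.312 * 1852 = 7985.824 m. Combine: 850400 m^2 / 7985.824 m = 106.4887 m. 1 nautical_mile = 1852 m, so 106.4887 m = 106.4887 / 1852 = 0.057499297 nautical_mile ≈ 0.0575 nautical_mile (4 s.f.). Final answer: 0.0575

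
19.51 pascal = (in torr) 19.51 pascal = 19.51 Pa. 1 torr = 133.32237 Pa, so 19.51 Pa = 19.51 / 133.32237 = 0.14633703 torr ≈ 0.1463 torr (4 s.f.). Final answer: 0.1463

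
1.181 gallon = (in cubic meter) 1 gallon = 0.0037854118 m^3, so 1.181 gallon = 1.181 * 0.0037854118 = 0.0044705713 m^3. 0.0044705713 m^3 = 0.0044705713 cubic meter ≈ 0.004471 cubic meter (4 s.f.). Final answer: 0.004471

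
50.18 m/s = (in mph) 112.2. Check: 1 mph = 0.44704 m/s, so 50.18 m/s = 50.18 / 0.44704 = 112.24946 mph ≈ 112.2 mph (4 s.f.).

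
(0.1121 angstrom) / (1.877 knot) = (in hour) 3.225e-15. Check: 1 angstrom = 1e-10 m, so 0.1121 angstrom = 0.1121 * 1e-10 = 1.121e-11 m. 1 knot = 0.51444444 m/s, so 1.877 knot = 1.877 * 0.51444444 = 0.96561222 m/s. Combine: 1.121e-11 m / 0.96561222 m/s = 1.1609215e-11 s. 1 hour = 3600 s, so 1.1609215e-11 s = 1.1609215e-11 / 3600 = 3.224782e-15 hour ≈ 3.225e-15 hour (4 s.f.).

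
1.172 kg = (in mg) 1 mg = 1e-06 kg, so 1.172 kg = 1.172 / 1e-06 = 1172000 mg ≈ 1.172e+06 mg (4 s.f.). Final answer: 1.172e+06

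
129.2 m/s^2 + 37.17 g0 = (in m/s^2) 129.2 m/s^2 is already in m/s^2. 1 g0 = 9.80665 m/s^2, so 37.17 g0 = 37.17 * 9.80665 = 364.51318 m/s^2. Sum: 129.2 + 364.51318 = 493.71318 m/s^2. Result: 493.71318 m/s^2 ≈ 493.7 m/s^2 (4 s.f.). Final answer: 493.7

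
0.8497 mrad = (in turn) 1 mrad = 0.001 rad, so 0.8497 mrad = 0.8497 * 0.001 = 0.0008497 rad. 1 turn = 6.2831853 rad, so 0.0008497 rad = 0.0008497 / 6.2831853 = 0.00013523396 turn ≈ 0.0001352 turn (4 s.f.). Final answer: 0.0001352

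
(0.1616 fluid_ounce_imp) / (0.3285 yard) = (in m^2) 1 fluid_ounce_imp = 2.8413063e-05 m^3, so 0.1616 fluid_ounce_imp = 0.1616 * 2.8413063e-05 = 4.5915509e-06 m^3. 1 yard = 0.9144 m, so 0.3285 yard = 0.3285 * 0.9144 = 0.3003804 m. Combine: 4.5915509e-06 m^3 / 0.3003804 m = 1.5285787e-05 m^2. Result: 1.5285787e-05 m^2 ≈ 1.529e-05 m^2 (4 s.f.). Final answer: 1.529e-05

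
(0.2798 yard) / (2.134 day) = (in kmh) 1 yard = 0.9144 m, so 0.2798 yard = 0.2798 * 0.9144 = 0.25584912 m. 1 day = 86400 s, so 2.134 day = 2.134 * 86400 = 184377.6 s. Combine: 0.25584912 m / 184377.6 s = 1.3876367e-06 m/s. 1 kmh = 0.27777778 m/s, so 1.3876367e-06 m/s = 1.3876367e-06 / 0.27777778 = 4.995492e-06 kmh ≈ 4.995e-06 kmh (4 s.f.). Final answer: 4.995e-06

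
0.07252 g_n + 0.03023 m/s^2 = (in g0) 1 g_n = 9.80665 m/s^2, so 0.07252 g_n = 0.07252 * 9.80665 = 0.71117826 m/s^2. 0.03023 m/s^2 is already in m/s^2. Sum: 0.71117826 + 0.03023 = 0.74140826 m/s^2. 1 g0 = 9.80665 m/s^2, so 0.74140826 m/s^2 = 0.74140826 / 9.80665 = 0.075602602 g0 ≈ 0.0756 g0 (4 s.f.). Final answer: 0.0756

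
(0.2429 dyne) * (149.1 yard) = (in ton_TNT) 7.915e-14. Check: 1 dyne = 1e-05 N, so 0.2429 dyne = 0.2429 * 1e-05 = 2.429e-06 N. 1 yard = 0.9144 m, so 149.1 yard = 149.1 * 0.9144 = 136.33704 m. Combine: 2.429e-06 N * 136.33704 m = 0.00033116267 J. 1 ton_TNT = 4.184e+09 J, so 0.00033116267 J = 0.00033116267 / 4.184e+09 = 7.9149778e-14 ton_TNT ≈ 7.915e-14 ton_TNT (4 s.f.).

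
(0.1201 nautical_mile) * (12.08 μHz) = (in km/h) 1 nautical_mile = 1852 m, so 0.1201 nautical_mile = 0.1201 * 1852 = 222.4252 m. 1 μHz = 1e-06 Hz, so 12.08 μHz = 12.08 * 1e-06 = 1.208e-05 Hz. Combine: 222.4252 m * 1.208e-05 Hz = 0.0026868964 m/s. 1 km/h = 0.27777778 m/s, so 0.0026868964 m/s = 0.0026868964 / 0.27777778 = 0.0096728271 km/h ≈ 0.009673 km/h (4 s.f.). Final answer: 0.009673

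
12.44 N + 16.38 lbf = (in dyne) 8.53e+06. Check: 12.44 N is already in N. 1 lbf = 4.4482216 N, so 16.38 lbf = 16.38 * 4.4482216 = 72.86187 N. Sum: 12.44 + 72.86187 = 85.30187 N. 1 dyne = 1e-05 N, so 85.30187 N = 85.30187 / 1e-05 = 8530187 dyne ≈ 8.53e+06 dyne (4 s.f.).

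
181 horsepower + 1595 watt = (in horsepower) 183.1. Check: 1 horsepower = 745.69987 W, so 181 horsepower = 181 * 745.69987 = 134971.68 W. 1595 watt = 1595 W. Sum: 134971.68 + 1595 = 136566.68 W. 1 horsepower = 745.69987 W, so 136566.68 W = 136566.68 / 745.69987 = 183.13893 horsepower ≈ 183.1 horsepower (4 s.f.).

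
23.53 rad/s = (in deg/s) 1 deg/s = 0.017453293 rad/s, so 23.53 rad/s = 23.53 / 0.017453293 = 1348.1697 deg/s ≈ 1348 deg/s (4 s.f.). Final answer: 1348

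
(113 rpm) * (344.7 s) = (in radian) 4079. Check: 1 rpm = 0.10471976 rad/s, so 113 rpm = 113 * 0.10471976 = 11.833332 rad/s. 344.7 s is already in s. Combine: 11.833332 rad/s * 344.7 s = 4078.9497 rad. 4078.9497 rad = 4078.9497 radian ≈ 4079 radian (4 s.f.).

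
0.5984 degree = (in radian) 1 degree = 0.017453293 rad, so 0.5984 degree = 0.5984 * 0.017453293 = 0.01044405 rad. 0.01044405 rad = 0.01044405 radian ≈ 0.01044 radian (4 s.f.). Final answer: 0.01044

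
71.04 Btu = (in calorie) 1 Btu = 1055.0559 J, so 71.04 Btu = 71.04 * 1055.0559 = 74951.168 J. 1 calorie = 4.184 J, so 74951.168 J = 74951.168 / 4.184 = 17913.759 calorie ≈ 1.791e+04 calorie (4 s.f.). Final answer: 1.791e+04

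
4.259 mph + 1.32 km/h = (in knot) 4.414. Check: 1 mph = 0.44704 m/s, so 4.259 mph = 4.259 * 0.44704 = 1.9039434 m/s. 1 km/h = 0.27777778 m/s, so 1.32 km/h = 1.32 * 0.27777778 = 0.36666667 m/s. Sum: 1.9039434 + 0.36666667 = 2.27061 m/s. 1 knot = 0.51444444 m/s, so 2.27061 m/s = 2.27061 / 0.51444444 = 4.4137128 knot ≈ 4.414 knot (4 s.f.).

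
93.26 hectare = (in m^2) 9.326e+05. Check: 1 hectare = 10000 m^2, so 93.26 hectare = 93.26 * 10000 = 932600 m^2. Result: 932600 m^2 ≈ 9.326e+05 m^2 (4 s.f.).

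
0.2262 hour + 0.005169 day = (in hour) 1 hour = 3600 s, so 0.2262 hour = 0.2262 * 3600 = 814.32 s. 1 day = 86400 s, so 0.005169 day = 0.005169 * 86400 = 446.6016 s. Sum: 814.32 + 446.6016 = 1260.9216 s. 1 hour = 3600 s, so 1260.9216 s = 1260.9216 / 3600 = 0.350256 hour ≈ 0.3503 hour (4 s.f.). Final answer: 0.3503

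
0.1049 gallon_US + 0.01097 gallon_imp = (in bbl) 1 gallon_US = 0.0037854118 m^3, so 0.1049 gallon_US = 0.1049 * 0.0037854118 = 0.0003970897 m^3. 1 gallon_imp = 0.00454609 m^3, so 0.01097 gallon_imp = 0.01097 * 0.00454609 = 4.9870607e-05 m^3. Sum: 0.0003970897 + 4.9870607e-05 = 0.0004469603 m^3. 1 bbl = 0.15898729 m^3, so 0.0004469603 m^3 = 0.0004469603 / 0.15898729 = 0.0028112957 bbl ≈ 0.002811 bbl (4 s.f.). Final answer: 0.002811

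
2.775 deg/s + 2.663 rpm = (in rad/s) 0.3273. Check: 1 deg/s = 0.017453293 rad/s, so 2.775 deg/s = 2.775 * 0.017453293 = 0.048432887 rad/s. 1 rpm = 0.10471976 rad/s, so 2.663 rpm = 2.663 * 0.10471976 = 0.27886871 rad/s. Sum: 0.048432887 + 0.27886871 = 0.32730159 rad/s. Result: 0.32730159 rad/s ≈ 0.3273 rad/s (4 s.f.).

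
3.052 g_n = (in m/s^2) 29.93. Check: 1 g_n = 9.80665 m/s^2, so 3.052 g_n = 3.052 * 9.80665 = 29.929896 m/s^2. Result: 29.929896 m/s^2 ≈ 29.93 m/s^2 (4 s.f.).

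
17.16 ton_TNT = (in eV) 1 ton_TNT = 4.184e+09 J, so 17.16 ton_TNT = 17.16 * 4.184e+09 = 7.179744e+10 J. 1 eV = 1.6021766e-19 J, so 7.179744e+10 J = 7.179744e+10 / 1.6021766e-19 = 4.4812437e+29 eV ≈ 4.481e+29 eV (4 s.f.). Final answer: 4.481e+29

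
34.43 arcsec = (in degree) 1 arcsec = 4.8481368e-06 rad, so 34.43 arcsec = 34.43 * 4.8481368e-06 = 0.00016692135 rad. 1 degree = 0.017453293 rad, so 0.00016692135 rad = 0.00016692135 / 0.017453293 = 0.0095638889 degree ≈ 0.009564 degree (4 s.f.). Final answer: 0.009564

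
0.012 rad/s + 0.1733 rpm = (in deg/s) 0.012 rad/s is already in rad/s. 1 rpm = 0.10471976 rad/s, so 0.1733 rpm = 0.1733 * 0.10471976 = 0.018147934 rad/s. Sum: 0.012 + 0.018147934 = 0.030147934 rad/s. 1 deg/s = 0.017453293 rad/s, so 0.030147934 rad/s = 0.030147934 / 0.017453293 = 1.7273494 deg/s ≈ 1.727 deg/s (4 s.f.). Final answer: 1.727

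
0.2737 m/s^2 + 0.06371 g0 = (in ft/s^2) 2.948. Check: 0.2737 m/s^2 is already in m/s^2. 1 g0 = 9.80665 m/s^2, so 0.06371 g0 = 0.06371 * 9.80665 = 0.62478167 m/s^2. Sum: 0.2737 + 0.62478167 = 0.89848167 m/s^2. 1 ft/s^2 = 0.3048 m/s^2, so 0.89848167 m/s^2 = 0.89848167 / 0.3048 = 2.9477745 ft/s^2 ≈ 2.948 ft/s^2 (4 s.f.).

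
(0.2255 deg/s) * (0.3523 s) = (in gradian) 0.08827. Check: 1 deg/s = 0.017453293 rad/s, so 0.2255 deg/s = 0.2255 * 0.017453293 = 0.0039357175 rad/s. 0.3523 s is already in s. Combine: 0.0039357175 rad/s * 0.3523 s = 0.0013865533 rad. 1 gradian = 0.015707963 rad, so 0.0013865533 rad = 0.0013865533 / 0.015707963 = 0.088270722 gradian ≈ 0.08827 gradian (4 s.f.).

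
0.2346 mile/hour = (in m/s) 0.1049. Check: 1 mile/hour = 0.44704 m/s, so 0.2346 mile/hour = 0.2346 * 0.44704 = 0.10487558 m/s. Result: 0.10487558 m/s ≈ 0.1049 m/s (4 s.f.).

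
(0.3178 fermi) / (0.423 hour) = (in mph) 1 fermi = 1e-15 m, so 0.3178 fermi = 0.3178 * 1e-15 = 3.178e-16 m. 1 hour = 3600 s, so 0.423 hour = 0.423 * 3600 = 1522.8 s. Combine: 3.178e-16 m / 1522.8 s = 2.0869451e-19 m/s. 1 mph = 0.44704 m/s, so 2.0869451e-19 m/s = 2.0869451e-19 / 0.44704 = 4.6683632e-19 mph ≈ 4.668e-19 mph (4 s.f.). Final answer: 4.668e-19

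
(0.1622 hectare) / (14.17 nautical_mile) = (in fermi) 1 hectare = 10000 m^2, so 0.1622 hectare = 0.1622 * 10000 = 1622 m^2. 1 nautical_mile = 1852 m, so 14.17 nautical_mile = 14.17 * 1852 = 26242.84 m. Combine: 1622 m^2 / 26242.84 m = 0.061807335 m. 1 fermi = 1e-15 m, so 0.061807335 m = 0.061807335 / 1e-15 = 6.1807335e+13 fermi ≈ 6.181e+13 fermi (4 s.f.). Final answer: 6.181e+13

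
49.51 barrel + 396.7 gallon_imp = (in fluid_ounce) 3.271e+05. Check: 1 barrel = 0.15898729 m^3, so 49.51 barrel = 49.51 * 0.15898729 = 7.871461 m^3. 1 gallon_imp = 0.00454609 m^3, so 396.7 gallon_imp = 396.7 * 0.00454609 = 1.8034339 m^3. Sum: 7.871461 + 1.8034339 = 9.6748949 m^3. 1 fluid_ounce = 2.957353e-05 m^3, so 9.6748949 m^3 = 9.6748949 / 2.957353e-05 = 327147.11 fluid_ounce ≈ 3.271e+05 fluid_ounce (4 s.f.).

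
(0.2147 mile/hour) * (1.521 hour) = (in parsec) 1 mile/hour = 0.44704 m/s, so 0.2147 mile/hour = 0.2147 * 0.44704 = 0.095979488 m/s. 1 hour = 3600 s, so 1.521 hour = 1.521 * 3600 = 5475.6 s. Combine: 0.095979488 m/s * 5475.6 s = 525.54528 m. 1 parsec = 3.0856776e+16 m, so 525.54528 m = 525.54528 / 3.0856776e+16 = 1.7031763e-14 parsec ≈ 1.703e-14 parsec (4 s.f.). Final answer: 1.703e-14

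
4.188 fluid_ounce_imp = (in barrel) 1 fluid_ounce_imp = 2.8413063e-05 m^3, so 4.188 fluid_ounce_imp = 4.188 * 2.8413063e-05 = 0.00011899391 m^3. 1 barrel = 0.15898729 m^3, so 0.00011899391 m^3 = 0.00011899391 / 0.15898729 = 0.00074844915 barrel ≈ 0.0007484 barrel (4 s.f.). Final answer: 0.0007484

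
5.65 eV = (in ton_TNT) 2.164e-28. Check: 1 eV = 1.6021766e-19 J, so 5.65 eV = 5.65 * 1.6021766e-19 = 9.052298e-19 J. 1 ton_TNT = 4.184e+09 J, so 9.052298e-19 J = 9.052298e-19 / 4.184e+09 = 2.1635511e-28 ton_TNT ≈ 2.164e-28 ton_TNT (4 s.f.).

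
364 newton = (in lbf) 364 newton = 364 N. 1 lbf = 4.4482216 N, so 364 N = 364 / 4.4482216 = 81.830455 lbf ≈ 81.83 lbf (4 s.f.). Final answer: 81.83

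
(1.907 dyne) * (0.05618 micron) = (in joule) 1.071e-12. Check: 1 dyne = 1e-05 N, so 1.907 dyne = 1.907 * 1e-05 = 1.907e-05 N. 1 micron = 1e-06 m, so 0.05618 micron = 0.05618 * 1e-06 = 5.618e-08 m. Combine: 1.907e-05 N * 5.618e-08 m = 1.0713526e-12 J. 1.0713526e-12 J = 1.0713526e-12 joule ≈ 1.071e-12 joule (4 s.f.).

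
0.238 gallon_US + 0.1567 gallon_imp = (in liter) 1.613. Check: 1 gallon_US = 0.0037854118 m^3, so 0.238 gallon_US = 0.238 * 0.0037854118 = 0.000900928 m^3. 1 gallon_imp = 0.00454609 m^3, so 0.1567 gallon_imp = 0.1567 * 0.00454609 = 0.0007123723 m^3. Sum: 0.000900928 + 0.0007123723 = 0.0016133003 m^3. 1 liter = 0.001 m^3, so 0.0016133003 m^3 = 0.0016133003 / 0.001 = 1.6133003 liter ≈ 1.613 liter (4 s.f.).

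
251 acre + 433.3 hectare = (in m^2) 5.349e+06. Check: 1 acre = 4046.8564 m^2, so 251 acre = 251 * 4046.8564 = 1015761 m^2. 1 hectare = 10000 m^2, so 433.3 hectare = 433.3 * 10000 = 4333000 m^2. Sum: 1015761 + 4333000 = 5348761 m^2. Result: 5348761 m^2 ≈ 5.349e+06 m^2 (4 s.f.).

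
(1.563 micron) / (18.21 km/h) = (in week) 1 micron = 1e-06 m, so 1.563 micron = 1.563 * 1e-06 = 1.563e-06 m. 1 km/h = 0.27777778 m/s, so 18.21 km/h = 18.21 * 0.27777778 = 5.0583333 m/s. Combine: 1.563e-06 m / 5.0583333 m/s = 3.0899506e-07 s. 1 week = 604800 s, so 3.0899506e-07 s = 3.0899506e-07 / 604800 = 5.1090453e-13 week ≈ 5.109e-13 week (4 s.f.). Final answer: 5.109e-13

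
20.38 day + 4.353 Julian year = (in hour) 1 day = 86400 s, so 20.38 day = 20.38 * 86400 = 1760832 s. 1 Julian year = 31557600 s, so 4.353 Julian year = 4.353 * 31557600 = 1.3737023e+08 s. Sum: 1760832 + 1.3737023e+08 = 1.3913106e+08 s. 1 hour = 3600 s, so 1.3913106e+08 s = 1.3913106e+08 / 3600 = 38647.518 hour ≈ 3.865e+04 hour (4 s.f.). Final answer: 3.865e+04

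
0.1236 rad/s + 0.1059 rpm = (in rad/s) 0.1347. Check: 0.1236 rad/s is already in rad/s. 1 rpm = 0.10471976 rad/s, so 0.1059 rpm = 0.1059 * 0.10471976 = 0.011089822 rad/s. Sum: 0.1236 + 0.011089822 = 0.13468982 rad/s. Result: 0.13468982 rad/s ≈ 0.1347 rad/s (4 s.f.).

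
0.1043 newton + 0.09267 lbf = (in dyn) 5.165e+04. Check: 0.1043 newton = 0.1043 N. 1 lbf = 4.4482216 N, so 0.09267 lbf = 0.09267 * 4.4482216 = 0.4122167 N. Sum: 0.1043 + 0.4122167 = 0.5165167 N. 1 dyn = 1e-05 N, so 0.5165167 N = 0.5165167 / 1e-05 = 51651.67 dyn ≈ 5.165e+04 dyn (4 s.f.).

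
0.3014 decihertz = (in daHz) 1 decihertz = 0.1 Hz, so 0.3014 decihertz = 0.3014 * 0.1 = 0.03014 Hz. 1 daHz = 10 Hz, so 0.03014 Hz = 0.03014 / 10 = 0.003014 daHz. Final answer: 0.003014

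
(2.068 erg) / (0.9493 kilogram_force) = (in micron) 0.02221. Check: 1 erg = 1e-07 J, so 2.068 erg = 2.068 * 1e-07 = 2.068e-07 J. 1 kilogram_force = 9.80665 N, so 0.9493 kilogram_force = 0.9493 * 9.80665 = 9.3094528 N. Combine: 2.068e-07 J / 9.3094528 N = 2.221398e-08 m. 1 micron = 1e-06 m, so 2.221398e-08 m = 2.221398e-08 / 1e-06 = 0.02221398 micron ≈ 0.02221 micron (4 s.f.).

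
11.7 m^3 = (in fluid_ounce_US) 1 fluid_ounce_US = 2.957353e-05 m^3, so 11.7 m^3 = 11.7 / 2.957353e-05 = 395624.07 fluid_ounce_US ≈ 3.956e+05 fluid_ounce_US (4 s.f.). Final answer: 3.956e+05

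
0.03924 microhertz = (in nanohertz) 1 microhertz = 1e-06 Hz, so 0.03924 microhertz = 0.03924 * 1e-06 = 3.924e-08 Hz. 1 nanohertz = 1e-09 Hz, so 3.924e-08 Hz = 3.924e-08 / 1e-09 = 39.24 nanohertz. Final answer: 39.24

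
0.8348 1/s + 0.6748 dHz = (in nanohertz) 9.023e+08. Check: 0.8348 1/s = 0.8348 Hz. 1 dHz = 0.1 Hz, so 0.6748 dHz = 0.6748 * 0.1 = 0.06748 Hz. Sum: 0.8348 + 0.06748 = 0.90228 Hz. 1 nanohertz = 1e-09 Hz, so 0.90228 Hz = 0.90228 / 1e-09 = 9.0228e+08 nanohertz ≈ 9.023e+08 nanohertz (4 s.f.).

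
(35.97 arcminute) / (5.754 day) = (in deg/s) 1 arcminute = 0.00029088821 rad, so 35.97 arcminute = 35.97 * 0.00029088821 = 0.010463249 rad. 1 day = 86400 s, so 5.754 day = 5.754 * 86400 = 497145.6 s. Combine: 0.010463249 rad / 497145.6 s = 2.1046649e-08 rad/s. 1 deg/s = 0.017453293 rad/s, so 2.1046649e-08 rad/s = 2.1046649e-08 / 0.017453293 = 1.2058842e-06 deg/s ≈ 1.206e-06 deg/s (4 s.f.). Final answer: 1.206e-06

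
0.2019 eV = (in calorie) 7.731e-21. Check: 1 eV = 1.6021766e-19 J, so 0.2019 eV = 0.2019 * 1.6021766e-19 = 3.2347946e-20 J. 1 calorie = 4.184 J, so 3.2347946e-20 J = 3.2347946e-20 / 4.184 = 7.7313447e-21 calorie ≈ 7.731e-21 calorie (4 s.f.).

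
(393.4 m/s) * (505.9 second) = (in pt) 5.642e+08. Check: 393.4 m/s is already in m/s. 505.9 second = 505.9 s. Combine: 393.4 m/s * 505.9 s = 199021.06 m. 1 pt = 0.00035277778 m, so 199021.06 m = 199021.06 / 0.00035277778 = 5.6415419e+08 pt ≈ 5.642e+08 pt (4 s.f.).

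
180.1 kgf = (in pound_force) 1 kgf = 9.80665 N, so 180.1 kgf = 180.1 * 9.80665 = 1766.1777 N. 1 pound_force = 4.4482216 N, so 1766.1777 N = 1766.1777 / 4.4482216 = 397.05253 pound_force ≈ 397.1 pound_force (4 s.f.). Final answer: 397.1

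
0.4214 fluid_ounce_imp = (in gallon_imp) 1 fluid_ounce_imp = 2.8413063e-05 m^3, so 0.4214 fluid_ounce_imp = 0.4214 * 2.8413063e-05 = 1.1973265e-05 m^3. 1 gallon_imp = 0.00454609 m^3, so 1.1973265e-05 m^3 = 1.1973265e-05 / 0.00454609 = 0.00263375 gallon_imp ≈ 0.002634 gallon_imp (4 s.f.). Final answer: 0.002634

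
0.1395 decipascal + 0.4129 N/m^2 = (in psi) 1 decipascal = 0.1 Pa, so 0.1395 decipascal = 0.1395 * 0.1 = 0.01395 Pa. 0.4129 N/m^2 = 0.4129 Pa. Sum: 0.01395 + 0.4129 = 0.42685 Pa. 1 psi = 6894.7573 Pa, so 0.42685 Pa = 0.42685 / 6894.7573 = 6.1909358e-05 psi ≈ 6.191e-05 psi (4 s.f.). Final answer: 6.191e-05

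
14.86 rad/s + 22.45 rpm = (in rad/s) 14.86 rad/s is already in rad/s. 1 rpm = 0.10471976 rad/s, so 22.45 rpm = 22.45 * 0.10471976 = 2.3509585 rad/s. Sum: 14.86 + 2.3509585 = 17.210959 rad/s. Result: 17.210959 rad/s ≈ 17.21 rad/s (4 s.f.). Final answer: 17.21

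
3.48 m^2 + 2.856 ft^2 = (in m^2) 3.48 m^2 is already in m^2. 1 ft^2 = 0.09290304 m^2, so 2.856 ft^2 = 2.856 * 0.09290304 = 0.26533108 m^2. Sum: 3.48 + 0.26533108 = 3.7453311 m^2. Result: 3.7453311 m^2 ≈ 3.745 m^2 (4 s.f.). Final answer: 3.745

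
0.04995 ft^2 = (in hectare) 4.641e-07. Check: 1 ft^2 = 0.09290304 m^2, so 0.04995 ft^2 = 0.04995 * 0.09290304 = 0.0046405068 m^2. 1 hectare = 10000 m^2, so 0.0046405068 m^2 = 0.0046405068 / 10000 = 4.6405068e-07 hectare ≈ 4.641e-07 hectare (4 s.f.).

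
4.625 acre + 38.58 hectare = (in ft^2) 1 acre = 4046.8564 m^2, so 4.625 acre = 4.625 * 4046.8564 = 18716.711 m^2. 1 hectare = 10000 m^2, so 38.58 hectare = 38.58 * 10000 = 385800 m^2. Sum: 18716.711 + 385800 = 404516.71 m^2. 1 ft^2 = 0.09290304 m^2, so 404516.71 m^2 = 404516.71 / 0.09290304 = 4354181.6 ft^2 ≈ 4.354e+06 ft^2 (4 s.f.). Final answer: 4.354e+06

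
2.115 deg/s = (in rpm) 1 deg/s = 0.017453293 rad/s, so 2.115 deg/s = 2.115 * 0.017453293 = 0.036913714 rad/s. 1 rpm = 0.10471976 rad/s, so 0.036913714 rad/s = 0.036913714 / 0.10471976 = 0.3525 rpm. Final answer: 0.3525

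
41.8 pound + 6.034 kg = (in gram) 1 pound = 0.45359237 kg, so 41.8 pound = 41.8 * 0.45359237 = 18.960161 kg. 6.034 kg is already in kg. Sum: 18.960161 + 6.034 = 24.994161 kg. 1 gram = 0.001 kg, so 24.994161 kg = 24.994161 / 0.001 = 24994.161 gram ≈ 2.499e+04 gram (4 s.f.). Final answer: 2.499e+04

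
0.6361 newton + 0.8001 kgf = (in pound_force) 0.6361 newton = 0.6361 N. 1 kgf = 9.80665 N, so 0.8001 kgf = 0.8001 * 9.80665 = 7.8463007 N. Sum: 0.6361 + 7.8463007 = 8.4824007 N. 1 pound_force = 4.4482216 N, so 8.4824007 N = 8.4824007 / 4.4482216 = 1.9069195 pound_force ≈ 1.907 pound_force (4 s.f.). Final answer: 1.907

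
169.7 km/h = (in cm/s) 4714. Check: 1 km/h = 0.27777778 m/s, so 169.7 km/h = 169.7 * 0.27777778 = 47.138889 m/s. 1 cm/s = 0.01 m/s, so 47.138889 m/s = 47.138889 / 0.01 = 4713.8889 cm/s ≈ 4714 cm/s (4 s.f.).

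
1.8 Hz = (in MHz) 1.8e-06. Check: 1 MHz = 1000000 Hz, so 1.8 Hz = 1.8 / 1000000 = 1.8e-06 MHz.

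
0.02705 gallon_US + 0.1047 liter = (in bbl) 1 gallon_US = 0.0037854118 m^3, so 0.02705 gallon_US = 0.02705 * 0.0037854118 = 0.00010239539 m^3. 1 liter = 0.001 m^3, so 0.1047 liter = 0.1047 * 0.001 = 0.0001047 m^3. Sum: 0.00010239539 + 0.0001047 = 0.00020709539 m^3. 1 bbl = 0.15898729 m^3, so 0.00020709539 m^3 = 0.00020709539 / 0.15898729 = 0.0013025908 bbl ≈ 0.001303 bbl (4 s.f.). Final answer: 0.001303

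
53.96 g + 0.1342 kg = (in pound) 0.4148. Check: 1 g = 0.001 kg, so 53.96 g = 53.96 * 0.001 = 0.05396 kg. 0.1342 kg is already in kg. Sum: 0.05396 + 0.1342 = 0.18816 kg. 1 pound = 0.45359237 kg, so 0.18816 kg = 0.18816 / 0.45359237 = 0.41482179 pound ≈ 0.4148 pound (4 s.f.).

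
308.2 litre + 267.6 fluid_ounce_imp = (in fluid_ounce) 1 litre = 0.001 m^3, so 308.2 litre = 308.2 * 0.001 = 0.3082 m^3. 1 fluid_ounce_imp = 2.8413063e-05 m^3, so 267.6 fluid_ounce_imp = 267.6 * 2.8413063e-05 = 0.0076033355 m^3. Sum: 0.3082 + 0.0076033355 = 0.31580334 m^3. 1 fluid_ounce = 2.957353e-05 m^3, so 0.31580334 m^3 = 0.31580334 / 2.957353e-05 = 10678.581 fluid_ounce ≈ 1.068e+04 fluid_ounce (4 s.f.). Final answer: 1.068e+04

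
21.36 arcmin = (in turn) 0.0009889. Check: 1 arcmin = 0.00029088821 rad, so 21.36 arcmin = 21.36 * 0.00029088821 = 0.0062133721 rad. 1 turn = 6.2831853 rad, so 0.0062133721 rad = 0.0062133721 / 6.2831853 = 0.00098888889 turn ≈ 0.0009889 turn (4 s.f.).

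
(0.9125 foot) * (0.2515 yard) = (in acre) 1 foot = 0.3048 m, so 0.9125 foot = 0.9125 * 0.3048 = 0.27813 m. 1 yard = 0.9144 m, so 0.2515 yard = 0.2515 * 0.9144 = 0.2299716 m. Combine: 0.27813 m * 0.2299716 m = 0.063962001 m^2. 1 acre = 4046.8564 m^2, so 0.063962001 m^2 = 0.063962001 / 4046.8564 = 1.5805355e-05 acre ≈ 1.581e-05 acre (4 s.f.). Final answer: 1.581e-05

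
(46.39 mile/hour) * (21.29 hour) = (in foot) 5.215e+06. Check: 1 mile/hour = 0.44704 m/s, so 46.39 mile/hour = 46.39 * 0.44704 = 20.738186 m/s. 1 hour = 3600 s, so 21.29 hour = 21.29 * 3600 = 76644 s. Combine: 20.738186 m/s * 76644 s = 1589457.5 m. 1 foot = 0.3048 m, so 1589457.5 m = 1589457.5 / 0.3048 = 5214755.6 foot ≈ 5.215e+06 foot (4 s.f.).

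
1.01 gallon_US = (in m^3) 1 gallon_US = 0.0037854118 m^3, so 1.01 gallon_US = 1.01 * 0.0037854118 = 0.0038232659 m^3. Result: 0.0038232659 m^3 ≈ 0.003823 m^3 (4 s.f.). Final answer: 0.003823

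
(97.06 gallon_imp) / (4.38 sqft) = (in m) 1.084. Check: 1 gallon_imp = 0.00454609 m^3, so 97.06 gallon_imp = 97.06 * 0.00454609 = 0.4412435 m^3. 1 sqft = 0.09290304 m^2, so 4.38 sqft = 4.38 * 0.09290304 = 0.40691532 m^2. Combine: 0.4412435 m^3 / 0.40691532 m^2 = 1.084362 m. Result: 1.084362 m ≈ 1.084 m (4 s.f.).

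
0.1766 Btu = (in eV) 1.163e+21. Check: 1 Btu = 1055.0559 J, so 0.1766 Btu = 0.1766 * 1055.0559 = 186.32286 J. 1 eV = 1.6021766e-19 J, so 186.32286 J = 186.32286 / 1.6021766e-19 = 1.1629358e+21 eV ≈ 1.163e+21 eV (4 s.f.).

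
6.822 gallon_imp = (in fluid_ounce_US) 1 gallon_imp = 0.00454609 m^3, so 6.822 gallon_imp = 6.822 * 0.00454609 = 0.031013426 m^3. 1 fluid_ounce_US = 2.957353e-05 m^3, so 0.031013426 m^3 = 0.031013426 / 2.957353e-05 = 1048.6887 fluid_ounce_US ≈ 1049 fluid_ounce_US (4 s.f.). Final answer: 1049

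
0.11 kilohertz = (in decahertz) 11. Check: 1 kilohertz = 1000 Hz, so 0.11 kilohertz = 0.11 * 1000 = 110 Hz. 1 decahertz = 10 Hz, so 110 Hz = 110 / 10 = 11 decahertz.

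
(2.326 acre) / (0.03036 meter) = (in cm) 1 acre = 4046.8564 m^2, so 2.326 acre = 2.326 * 4046.8564 = 9412.988 m^2. 0.03036 meter = 0.03036 m. Combine: 9412.988 m^2 / 0.03036 m = 310045.72 m. 1 cm = 0.01 m, so 310045.72 m = 310045.72 / 0.01 = 31004572 cm ≈ 3.1e+07 cm (4 s.f.). Final answer: 3.1e+07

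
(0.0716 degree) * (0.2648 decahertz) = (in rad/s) 0.003309. Check: 1 degree = 0.017453293 rad, so 0.0716 degree = 0.0716 * 0.017453293 = 0.0012496557 rad. 1 decahertz = 10 Hz, so 0.2648 decahertz = 0.2648 * 10 = 2.648 Hz. Combine: 0.0012496557 rad * 2.648 Hz = 0.0033090884 rad/s. Result: 0.0033090884 rad/s ≈ 0.003309 rad/s (4 s.f.).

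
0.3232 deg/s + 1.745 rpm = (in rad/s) 0.1884. Check: 1 deg/s = 0.017453293 rad/s, so 0.3232 deg/s = 0.3232 * 0.017453293 = 0.0056409041 rad/s. 1 rpm = 0.10471976 rad/s, so 1.745 rpm = 1.745 * 0.10471976 = 0.18273597 rad/s. Sum: 0.0056409041 + 0.18273597 = 0.18837688 rad/s. Result: 0.18837688 rad/s ≈ 0.1884 rad/s (4 s.f.).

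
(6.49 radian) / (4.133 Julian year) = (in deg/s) 2.851e-06. Check: 6.49 radian = 6.49 rad. 1 Julian year = 31557600 s, so 4.133 Julian year = 4.133 * 31557600 = 1.3042756e+08 s. Combine: 6.49 rad / 1.3042756e+08 s = 4.9759422e-08 rad/s. 1 deg/s = 0.017453293 rad/s, so 4.9759422e-08 rad/s = 4.9759422e-08 / 0.017453293 = 2.8510049e-06 deg/s ≈ 2.851e-06 deg/s (4 s.f.).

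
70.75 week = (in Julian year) 1.356. Check: 1 week = 604800 s, so 70.75 week = 70.75 * 604800 = 42789600 s. 1 Julian year = 31557600 s, so 42789600 s = 42789600 / 31557600 = 1.3559206 Julian year ≈ 1.356 Julian year (4 s.f.).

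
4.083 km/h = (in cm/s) 113.4. Check: 1 km/h = 0.27777778 m/s, so 4.083 km/h = 4.083 * 0.27777778 = 1.1341667 m/s. 1 cm/s = 0.01 m/s, so 1.1341667 m/s = 1.1341667 / 0.01 = 113.41667 cm/s ≈ 113.4 cm/s (4 s.f.).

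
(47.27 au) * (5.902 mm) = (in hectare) 4.174e+06. Check: 1 au = 1.4959787e+11 m, so 47.27 au = 47.27 * 1.4959787e+11 = 7.0714913e+12 m. 1 mm = 0.001 m, so 5.902 mm = 5.902 * 0.001 = 0.005902 m. Combine: 7.0714913e+12 m * 0.005902 m = 4.1735942e+10 m^2. 1 hectare = 10000 m^2, so 4.1735942e+10 m^2 = 4.1735942e+10 / 10000 = 4173594.2 hectare ≈ 4.174e+06 hectare (4 s.f.).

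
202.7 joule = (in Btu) 0.1921. Check: 202.7 joule = 202.7 J. 1 Btu = 1055.0559 J, so 202.7 J = 202.7 / 1055.0559 = 0.19212253 Btu ≈ 0.1921 Btu (4 s.f.).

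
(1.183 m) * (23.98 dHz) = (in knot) 5.514. Check: 1.183 m is already in m. 1 dHz = 0.1 Hz, so 23.98 dHz = 23.98 * 0.1 = 2.398 Hz. Combine: 1.183 m * 2.398 Hz = 2.836834 m/s. 1 knot = 0.51444444 m/s, so 2.836834 m/s = 2.836834 / 0.51444444 = 5.5143641 knot ≈ 5.514 knot (4 s.f.).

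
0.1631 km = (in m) 1 km = 1000 m, so 0.1631 km = 0.1631 * 1000 = 163.1 m. Result: 163.1 m. Final answer: 163.1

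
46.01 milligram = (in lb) 1 milligram = 1e-06 kg, so 46.01 milligram = 46.01 * 1e-06 = 4.601e-05 kg. 1 lb = 0.45359237 kg, so 4.601e-05 kg = 4.601e-05 / 0.45359237 = 0.00010143469 lb ≈ 0.0001014 lb (4 s.f.). Final answer: 0.0001014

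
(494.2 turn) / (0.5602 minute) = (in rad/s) 1 turn = 6.2831853 rad, so 494.2 turn = 494.2 * 6.2831853 = 3105.1502 rad. 1 minute = 60 s, so 0.5602 minute = 0.5602 * 60 = 33.612 s. Combine: 3105.1502 rad / 33.612 s = 92.38219 rad/s. Result: 92.38219 rad/s ≈ 92.38 rad/s (4 s.f.). Final answer: 92.38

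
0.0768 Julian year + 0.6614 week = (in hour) 784.3. Check: 1 Julian year = 31557600 s, so 0.0768 Julian year = 0.0768 * 31557600 = 2423623.7 s. 1 week = 604800 s, so 0.6614 week = 0.6614 * 604800 = 400014.72 s. Sum: 2423623.7 + 400014.72 = 2823638.4 s. 1 hour = 3600 s, so 2823638.4 s = 2823638.4 / 3600 = 784.344 hour ≈ 784.3 hour (4 s.f.).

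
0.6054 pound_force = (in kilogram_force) 0.2746. Check: 1 pound_force = 4.4482216 N, so 0.6054 pound_force = 0.6054 * 4.4482216 = 2.6929534 N. 1 kilogram_force = 9.80665 N, so 2.6929534 N = 2.6929534 / 9.80665 = 0.27460482 kilogram_force ≈ 0.2746 kilogram_force (4 s.f.).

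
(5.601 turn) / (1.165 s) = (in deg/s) 1731. Check: 1 turn = 6.2831853 rad, so 5.601 turn = 5.601 * 6.2831853 = 35.192121 rad. 1.165 s is already in s. Combine: 35.192121 rad / 1.165 s = 30.207829 rad/s. 1 deg/s = 0.017453293 rad/s, so 30.207829 rad/s = 30.207829 / 0.017453293 = 1730.7811 deg/s ≈ 1731 deg/s (4 s.f.).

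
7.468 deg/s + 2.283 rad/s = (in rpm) 1 deg/s = 0.017453293 rad/s, so 7.468 deg/s = 7.468 * 0.017453293 = 0.13034119 rad/s. 2.283 rad/s is already in rad/s. Sum: 0.13034119 + 2.283 = 2.4133412 rad/s. 1 rpm = 0.10471976 rad/s, so 2.4133412 rad/s = 2.4133412 / 0.10471976 = 23.045711 rpm ≈ 23.05 rpm (4 s.f.). Final answer: 23.05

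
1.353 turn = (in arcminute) 1 turn = 6.2831853 rad, so 1.353 turn = 1.353 * 6.2831853 = 8.5011497 rad. 1 arcminute = 0.00029088821 rad, so 8.5011497 rad = 8.5011497 / 0.00029088821 = 29224.8 arcminute ≈ 2.922e+04 arcminute (4 s.f.). Final answer: 2.922e+04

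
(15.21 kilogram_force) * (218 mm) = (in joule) 32.52. Check: 1 kilogram_force = 9.80665 N, so 15.21 kilogram_force = 15.21 * 9.80665 = 149.15915 N. 1 mm = 0.001 m, so 218 mm = 218 * 0.001 = 0.218 m. Combine: 149.15915 N * 0.218 m = 32.516694 J. 32.516694 J = 32.516694 joule ≈ 32.52 joule (4 s.f.).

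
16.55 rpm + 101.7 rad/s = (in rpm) 1 rpm = 0.10471976 rad/s, so 16.55 rpm = 16.55 * 0.10471976 = 1.7331119 rad/s. 101.7 rad/s is already in rad/s. Sum: 1.7331119 + 101.7 = 103.43311 rad/s. 1 rpm = 0.10471976 rad/s, so 103.43311 rad/s = 103.43311 / 0.10471976 = 987.71346 rpm ≈ 987.7 rpm (4 s.f.). Final answer: 987.7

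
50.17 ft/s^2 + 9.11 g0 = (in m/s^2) 104.6. Check: 1 ft/s^2 = 0.3048 m/s^2, so 50.17 ft/s^2 = 50.17 * 0.3048 = 15.291816 m/s^2. 1 g0 = 9.80665 m/s^2, so 9.11 g0 = 9.11 * 9.80665 = 89.338581 m/s^2. Sum: 15.291816 + 89.338581 = 104.6304 m/s^2. Result: 104.6304 m/s^2 ≈ 104.6 m/s^2 (4 s.f.).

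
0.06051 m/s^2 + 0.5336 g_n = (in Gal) 0.06051 m/s^2 is already in m/s^2. 1 g_n = 9.80665 m/s^2, so 0.5336 g_n = 0.5336 * 9.80665 = 5.2328284 m/s^2. Sum: 0.06051 + 5.2328284 = 5.2933384 m/s^2. 1 Gal = 0.01 m/s^2, so 5.2933384 m/s^2 = 5.2933384 / 0.01 = 529.33384 Gal ≈ 529.3 Gal (4 s.f.). Final answer: 529.3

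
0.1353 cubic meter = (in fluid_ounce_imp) 4762. Check: 0.1353 cubic meter = 0.1353 m^3. 1 fluid_ounce_imp = 2.8413063e-05 m^3, so 0.1353 m^3 = 0.1353 / 2.8413063e-05 = 4761.8943 fluid_ounce_imp ≈ 4762 fluid_ounce_imp (4 s.f.).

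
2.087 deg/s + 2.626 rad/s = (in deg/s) 152.5. Check: 1 deg/s = 0.017453293 rad/s, so 2.087 deg/s = 2.087 * 0.017453293 = 0.036425021 rad/s. 2.626 rad/s is already in rad/s. Sum: 0.036425021 + 2.626 = 2.662425 rad/s. 1 deg/s = 0.017453293 rad/s, so 2.662425 rad/s = 2.662425 / 0.017453293 = 152.54572 deg/s ≈ 152.5 deg/s (4 s.f.).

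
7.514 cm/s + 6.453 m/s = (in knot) 12.69. Check: 1 cm/s = 0.01 m/s, so 7.514 cm/s = 7.514 * 0.01 = 0.07514 m/s. 6.453 m/s is already in m/s. Sum: 0.07514 + 6.453 = 6.52814 m/s. 1 knot = 0.51444444 m/s, so 6.52814 m/s = 6.52814 / 0.51444444 = 12.689689 knot ≈ 12.69 knot (4 s.f.).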